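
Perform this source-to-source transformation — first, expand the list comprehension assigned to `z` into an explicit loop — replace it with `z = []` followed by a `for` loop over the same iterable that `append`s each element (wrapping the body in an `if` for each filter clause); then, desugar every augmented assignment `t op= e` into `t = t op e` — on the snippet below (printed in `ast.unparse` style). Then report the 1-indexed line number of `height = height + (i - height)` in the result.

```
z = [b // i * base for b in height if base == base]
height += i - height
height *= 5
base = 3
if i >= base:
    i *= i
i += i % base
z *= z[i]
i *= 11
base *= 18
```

5

Transformed code:
z = []
for b in height:
    if base == base:
        z.append(b // i * base)
height = height + (i - height)
height = height * 5
base = 3
if i >= base:
    i = i * i
i = i + i % base
z = z * z[i]
i = i * 11
base = base * 18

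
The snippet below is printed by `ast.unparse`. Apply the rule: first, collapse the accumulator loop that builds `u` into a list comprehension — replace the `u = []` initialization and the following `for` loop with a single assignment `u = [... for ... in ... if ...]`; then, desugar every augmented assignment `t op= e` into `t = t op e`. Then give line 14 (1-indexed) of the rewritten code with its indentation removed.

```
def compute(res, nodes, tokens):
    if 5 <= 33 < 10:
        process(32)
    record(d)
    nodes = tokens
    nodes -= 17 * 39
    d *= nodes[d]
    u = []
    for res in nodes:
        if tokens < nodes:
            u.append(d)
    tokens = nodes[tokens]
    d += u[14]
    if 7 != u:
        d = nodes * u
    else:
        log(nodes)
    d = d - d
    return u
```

log(nodes)

Transformed code:
def compute(res, nodes, tokens):
    if 5 <= 33 < 10:
        process(32)
    record(d)
    nodes = tokens
    nodes = nodes - 17 * 39
    d = d * nodes[d]
    u = [d for res in nodes if tokens < nodes]
    tokens = nodes[tokens]
    d = d + u[14]
    if 7 != u:
        d = nodes * u
    else:
        log(nodes)
    d = d - d
    return u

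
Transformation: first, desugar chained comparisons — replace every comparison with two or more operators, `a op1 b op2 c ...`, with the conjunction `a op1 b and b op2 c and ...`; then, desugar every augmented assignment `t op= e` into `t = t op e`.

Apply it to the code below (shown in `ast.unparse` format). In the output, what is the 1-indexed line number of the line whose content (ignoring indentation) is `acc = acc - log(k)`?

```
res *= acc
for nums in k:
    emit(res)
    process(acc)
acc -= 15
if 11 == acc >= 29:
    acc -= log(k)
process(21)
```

7

Transformed code:
res = res * acc
for nums in k:
    emit(res)
    process(acc)
acc = acc - 15
if 11 == acc and acc >= 29:
    acc = acc - log(k)
process(21)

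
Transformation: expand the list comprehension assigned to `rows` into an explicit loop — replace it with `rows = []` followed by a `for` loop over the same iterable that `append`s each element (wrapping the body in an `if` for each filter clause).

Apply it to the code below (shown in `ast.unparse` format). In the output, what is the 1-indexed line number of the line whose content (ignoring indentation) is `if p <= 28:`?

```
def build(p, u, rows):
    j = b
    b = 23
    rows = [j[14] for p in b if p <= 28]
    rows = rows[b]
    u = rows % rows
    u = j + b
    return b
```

Transformed code:
def build(p, u, rows):
    j = b
    b = 23
    rows = []
    for p in b:
        if p <= 28:
            rows.append(j[14])
    rows = rows[b]
    u = rows % rows
    u = j + b
    return b

6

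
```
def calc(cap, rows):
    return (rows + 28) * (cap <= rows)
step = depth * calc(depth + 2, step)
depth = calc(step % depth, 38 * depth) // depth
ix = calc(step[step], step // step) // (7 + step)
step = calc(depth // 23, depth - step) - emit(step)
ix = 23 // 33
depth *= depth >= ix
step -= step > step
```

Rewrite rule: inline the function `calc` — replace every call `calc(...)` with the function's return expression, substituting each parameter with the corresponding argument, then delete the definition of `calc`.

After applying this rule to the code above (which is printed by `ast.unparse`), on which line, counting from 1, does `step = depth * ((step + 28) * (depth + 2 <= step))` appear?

Transformed code:
step = depth * ((step + 28) * (depth + 2 <= step))
depth = (38 * depth + 28) * (step % depth <= 38 * depth) // depth
ix = (step // step + 28) * (step[step] <= step // step) // (7 + step)
step = (depth - step + 28) * (depth // 23 <= depth - step) - emit(step)
ix = 23 // 33
depth *= depth >= ix
step -= step > step

1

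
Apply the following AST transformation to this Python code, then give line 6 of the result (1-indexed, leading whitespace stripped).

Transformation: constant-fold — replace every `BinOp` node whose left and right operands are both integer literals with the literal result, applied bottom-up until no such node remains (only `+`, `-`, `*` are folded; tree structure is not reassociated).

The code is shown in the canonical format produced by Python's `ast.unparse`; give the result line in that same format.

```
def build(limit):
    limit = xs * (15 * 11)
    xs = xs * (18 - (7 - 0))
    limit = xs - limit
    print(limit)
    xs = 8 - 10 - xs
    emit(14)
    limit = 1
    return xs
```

xs = -2 - xs

Transformed code:
def build(limit):
    limit = xs * 165
    xs = xs * 11
    limit = xs - limit
    print(limit)
    xs = -2 - xs
    emit(14)
    limit = 1
    return xs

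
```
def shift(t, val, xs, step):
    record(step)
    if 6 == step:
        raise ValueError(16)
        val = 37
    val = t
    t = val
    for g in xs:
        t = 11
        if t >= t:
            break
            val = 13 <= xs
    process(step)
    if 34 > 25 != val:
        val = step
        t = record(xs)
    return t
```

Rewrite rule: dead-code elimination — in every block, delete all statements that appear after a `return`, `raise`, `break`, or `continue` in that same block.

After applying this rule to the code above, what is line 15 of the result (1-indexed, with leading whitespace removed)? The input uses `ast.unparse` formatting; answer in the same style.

return t

Transformed code:
def shift(t, val, xs, step):
    record(step)
    if 6 == step:
        raise ValueError(16)
    val = t
    t = val
    for g in xs:
        t = 11
        if t >= t:
            break
    process(step)
    if 34 > 25 != val:
        val = step
        t = record(xs)
    return t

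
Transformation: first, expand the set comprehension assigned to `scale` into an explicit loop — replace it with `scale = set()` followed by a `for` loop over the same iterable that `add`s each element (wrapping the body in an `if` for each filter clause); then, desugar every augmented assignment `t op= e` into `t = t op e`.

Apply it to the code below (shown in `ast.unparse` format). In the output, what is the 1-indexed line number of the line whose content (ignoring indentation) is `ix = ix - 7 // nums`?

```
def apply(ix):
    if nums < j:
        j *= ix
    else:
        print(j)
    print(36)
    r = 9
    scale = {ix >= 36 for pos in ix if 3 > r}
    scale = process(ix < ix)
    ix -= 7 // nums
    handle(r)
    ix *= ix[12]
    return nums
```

Transformed code:
def apply(ix):
    if nums < j:
        j = j * ix
    else:
        print(j)
    print(36)
    r = 9
    scale = set()
    for pos in ix:
        if 3 > r:
            scale.add(ix >= 36)
    scale = process(ix < ix)
    ix = ix - 7 // nums
    handle(r)
    ix = ix * ix[12]
    return nums

13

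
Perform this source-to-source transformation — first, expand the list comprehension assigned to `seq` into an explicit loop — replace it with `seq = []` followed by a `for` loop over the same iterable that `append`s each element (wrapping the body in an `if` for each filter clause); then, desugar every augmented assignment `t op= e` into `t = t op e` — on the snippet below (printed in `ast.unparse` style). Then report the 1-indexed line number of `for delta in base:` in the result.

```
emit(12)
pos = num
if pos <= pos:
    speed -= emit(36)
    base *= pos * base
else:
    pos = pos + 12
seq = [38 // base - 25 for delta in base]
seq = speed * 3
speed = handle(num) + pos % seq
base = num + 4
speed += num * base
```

Transformed code:
emit(12)
pos = num
if pos <= pos:
    speed = speed - emit(36)
    base = base * (pos * base)
else:
    pos = pos + 12
seq = []
for delta in base:
    seq.append(38 // base - 25)
seq = speed * 3
speed = handle(num) + pos % seq
base = num + 4
speed = speed + num * base

9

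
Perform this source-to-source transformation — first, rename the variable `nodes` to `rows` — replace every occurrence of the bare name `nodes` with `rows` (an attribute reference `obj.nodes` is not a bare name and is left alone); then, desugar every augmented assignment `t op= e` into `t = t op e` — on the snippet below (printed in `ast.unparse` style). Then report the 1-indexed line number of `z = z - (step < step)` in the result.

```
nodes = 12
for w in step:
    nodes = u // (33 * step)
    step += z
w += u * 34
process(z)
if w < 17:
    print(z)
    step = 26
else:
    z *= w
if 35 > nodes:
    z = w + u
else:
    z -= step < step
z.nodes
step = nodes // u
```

Transformed code:
rows = 12
for w in step:
    rows = u // (33 * step)
    step = step + z
w = w + u * 34
process(z)
if w < 17:
    print(z)
    step = 26
else:
    z = z * w
if 35 > rows:
    z = w + u
else:
    z = z - (step < step)
z.nodes
step = rows // u

15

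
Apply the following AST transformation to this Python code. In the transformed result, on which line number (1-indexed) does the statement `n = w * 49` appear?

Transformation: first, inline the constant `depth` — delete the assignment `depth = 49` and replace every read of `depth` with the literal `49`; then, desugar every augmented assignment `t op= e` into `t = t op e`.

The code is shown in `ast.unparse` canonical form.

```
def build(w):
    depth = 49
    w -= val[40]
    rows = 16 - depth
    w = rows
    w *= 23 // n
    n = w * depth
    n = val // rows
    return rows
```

6

Transformed code:
def build(w):
    w = w - val[40]
    rows = 16 - 49
    w = rows
    w = w * (23 // n)
    n = w * 49
    n = val // rows
    return rows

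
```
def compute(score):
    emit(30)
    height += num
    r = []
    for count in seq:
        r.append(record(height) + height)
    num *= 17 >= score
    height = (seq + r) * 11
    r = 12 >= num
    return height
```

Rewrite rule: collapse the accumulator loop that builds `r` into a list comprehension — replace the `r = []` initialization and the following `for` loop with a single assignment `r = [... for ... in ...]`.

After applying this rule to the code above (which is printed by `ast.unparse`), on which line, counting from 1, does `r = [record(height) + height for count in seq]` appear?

4

Transformed code:
def compute(score):
    emit(30)
    height += num
    r = [record(height) + height for count in seq]
    num *= 17 >= score
    height = (seq + r) * 11
    r = 12 >= num
    return height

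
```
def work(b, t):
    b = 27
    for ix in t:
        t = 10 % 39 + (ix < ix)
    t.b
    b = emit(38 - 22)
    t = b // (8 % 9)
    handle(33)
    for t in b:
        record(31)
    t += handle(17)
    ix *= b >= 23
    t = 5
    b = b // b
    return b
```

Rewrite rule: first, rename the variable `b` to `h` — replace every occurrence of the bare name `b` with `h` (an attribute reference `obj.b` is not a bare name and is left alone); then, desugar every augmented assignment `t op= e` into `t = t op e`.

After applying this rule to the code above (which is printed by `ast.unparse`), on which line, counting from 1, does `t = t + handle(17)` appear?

11

Transformed code:
def work(h, t):
    h = 27
    for ix in t:
        t = 10 % 39 + (ix < ix)
    t.b
    h = emit(38 - 22)
    t = h // (8 % 9)
    handle(33)
    for t in h:
        record(31)
    t = t + handle(17)
    ix = ix * (h >= 23)
    t = 5
    h = h // h
    return h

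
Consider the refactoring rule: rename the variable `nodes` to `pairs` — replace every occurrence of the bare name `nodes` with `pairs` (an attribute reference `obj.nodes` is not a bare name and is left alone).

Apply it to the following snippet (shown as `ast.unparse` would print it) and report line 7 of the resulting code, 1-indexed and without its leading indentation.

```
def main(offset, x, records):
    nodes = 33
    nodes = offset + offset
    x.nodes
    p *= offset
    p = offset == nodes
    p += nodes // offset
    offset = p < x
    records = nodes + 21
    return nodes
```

Transformed code:
def main(offset, x, records):
    pairs = 33
    pairs = offset + offset
    x.nodes
    p *= offset
    p = offset == pairs
    p += pairs // offset
    offset = p < x
    records = pairs + 21
    return pairs

p += pairs // offset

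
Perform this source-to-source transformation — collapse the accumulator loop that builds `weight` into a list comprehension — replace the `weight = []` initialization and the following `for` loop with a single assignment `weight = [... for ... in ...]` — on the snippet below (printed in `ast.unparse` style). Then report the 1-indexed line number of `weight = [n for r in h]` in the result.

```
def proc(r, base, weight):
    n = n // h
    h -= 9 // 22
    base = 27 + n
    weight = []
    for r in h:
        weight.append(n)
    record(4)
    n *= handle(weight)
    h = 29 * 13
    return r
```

Transformed code:
def proc(r, base, weight):
    n = n // h
    h -= 9 // 22
    base = 27 + n
    weight = [n for r in h]
    record(4)
    n *= handle(weight)
    h = 29 * 13
    return r

5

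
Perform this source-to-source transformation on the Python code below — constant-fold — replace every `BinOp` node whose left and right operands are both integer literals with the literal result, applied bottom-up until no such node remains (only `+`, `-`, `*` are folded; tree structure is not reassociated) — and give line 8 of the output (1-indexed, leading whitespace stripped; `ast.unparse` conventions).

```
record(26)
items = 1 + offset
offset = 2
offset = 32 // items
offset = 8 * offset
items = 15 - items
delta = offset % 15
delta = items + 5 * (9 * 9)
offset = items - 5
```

delta = items + 405

Transformed code:
record(26)
items = 1 + offset
offset = 2
offset = 32 // items
offset = 8 * offset
items = 15 - items
delta = offset % 15
delta = items + 405
offset = items - 5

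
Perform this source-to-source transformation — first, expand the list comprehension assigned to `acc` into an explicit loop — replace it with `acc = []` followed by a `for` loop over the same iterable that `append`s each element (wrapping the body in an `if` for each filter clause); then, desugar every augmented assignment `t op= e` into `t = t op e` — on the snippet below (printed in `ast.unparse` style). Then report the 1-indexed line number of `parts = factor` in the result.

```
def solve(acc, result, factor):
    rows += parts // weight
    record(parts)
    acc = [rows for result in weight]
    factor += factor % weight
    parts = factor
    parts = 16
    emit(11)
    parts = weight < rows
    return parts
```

Transformed code:
def solve(acc, result, factor):
    rows = rows + parts // weight
    record(parts)
    acc = []
    for result in weight:
        acc.append(rows)
    factor = factor + factor % weight
    parts = factor
    parts = 16
    emit(11)
    parts = weight < rows
    return parts

8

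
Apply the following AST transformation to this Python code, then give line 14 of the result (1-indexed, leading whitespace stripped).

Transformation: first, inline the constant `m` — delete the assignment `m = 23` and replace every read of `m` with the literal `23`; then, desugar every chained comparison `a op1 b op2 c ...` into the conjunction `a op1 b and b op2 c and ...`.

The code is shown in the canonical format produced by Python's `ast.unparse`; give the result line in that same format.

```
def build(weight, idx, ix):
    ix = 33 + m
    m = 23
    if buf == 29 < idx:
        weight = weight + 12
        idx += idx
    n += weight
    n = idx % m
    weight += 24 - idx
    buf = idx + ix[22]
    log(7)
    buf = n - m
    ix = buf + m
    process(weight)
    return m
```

return 23

Transformed code:
def build(weight, idx, ix):
    ix = 33 + 23
    if buf == 29 and 29 < idx:
        weight = weight + 12
        idx += idx
    n += weight
    n = idx % 23
    weight += 24 - idx
    buf = idx + ix[22]
    log(7)
    buf = n - 23
    ix = buf + 23
    process(weight)
    return 23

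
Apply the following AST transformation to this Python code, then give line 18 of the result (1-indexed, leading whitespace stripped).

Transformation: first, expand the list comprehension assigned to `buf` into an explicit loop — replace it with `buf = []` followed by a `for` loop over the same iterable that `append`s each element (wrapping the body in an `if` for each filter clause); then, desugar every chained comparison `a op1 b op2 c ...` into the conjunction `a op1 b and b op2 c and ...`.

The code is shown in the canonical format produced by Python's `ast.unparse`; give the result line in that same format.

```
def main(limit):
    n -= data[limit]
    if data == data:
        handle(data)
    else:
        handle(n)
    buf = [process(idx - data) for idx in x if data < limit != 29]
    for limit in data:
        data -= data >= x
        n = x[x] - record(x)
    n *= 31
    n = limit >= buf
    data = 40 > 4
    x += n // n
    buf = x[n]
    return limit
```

Transformed code:
def main(limit):
    n -= data[limit]
    if data == data:
        handle(data)
    else:
        handle(n)
    buf = []
    for idx in x:
        if data < limit and limit != 29:
            buf.append(process(idx - data))
    for limit in data:
        data -= data >= x
        n = x[x] - record(x)
    n *= 31
    n = limit >= buf
    data = 40 > 4
    x += n // n
    buf = x[n]
    return limit

buf = x[n]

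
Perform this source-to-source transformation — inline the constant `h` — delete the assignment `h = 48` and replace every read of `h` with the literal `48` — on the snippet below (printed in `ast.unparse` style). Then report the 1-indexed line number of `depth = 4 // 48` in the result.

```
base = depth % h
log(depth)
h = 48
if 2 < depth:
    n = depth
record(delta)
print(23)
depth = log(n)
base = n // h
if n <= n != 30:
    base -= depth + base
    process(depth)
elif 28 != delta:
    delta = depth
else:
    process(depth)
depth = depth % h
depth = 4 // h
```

17

Transformed code:
base = depth % 48
log(depth)
if 2 < depth:
    n = depth
record(delta)
print(23)
depth = log(n)
base = n // 48
if n <= n != 30:
    base -= depth + base
    process(depth)
elif 28 != delta:
    delta = depth
else:
    process(depth)
depth = depth % 48
depth = 4 // 48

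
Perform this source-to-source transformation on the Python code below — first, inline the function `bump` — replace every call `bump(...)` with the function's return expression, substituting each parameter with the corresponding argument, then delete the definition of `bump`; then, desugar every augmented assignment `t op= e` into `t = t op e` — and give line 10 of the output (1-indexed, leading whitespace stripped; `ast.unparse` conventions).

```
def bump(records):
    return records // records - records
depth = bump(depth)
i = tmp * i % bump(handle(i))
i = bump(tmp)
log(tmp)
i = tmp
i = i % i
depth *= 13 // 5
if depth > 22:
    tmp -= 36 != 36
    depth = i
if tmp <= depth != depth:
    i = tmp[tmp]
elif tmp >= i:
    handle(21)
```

depth = i

Transformed code:
depth = depth // depth - depth
i = tmp * i % (handle(i) // handle(i) - handle(i))
i = tmp // tmp - tmp
log(tmp)
i = tmp
i = i % i
depth = depth * (13 // 5)
if depth > 22:
    tmp = tmp - (36 != 36)
    depth = i
if tmp <= depth != depth:
    i = tmp[tmp]
elif tmp >= i:
    handle(21)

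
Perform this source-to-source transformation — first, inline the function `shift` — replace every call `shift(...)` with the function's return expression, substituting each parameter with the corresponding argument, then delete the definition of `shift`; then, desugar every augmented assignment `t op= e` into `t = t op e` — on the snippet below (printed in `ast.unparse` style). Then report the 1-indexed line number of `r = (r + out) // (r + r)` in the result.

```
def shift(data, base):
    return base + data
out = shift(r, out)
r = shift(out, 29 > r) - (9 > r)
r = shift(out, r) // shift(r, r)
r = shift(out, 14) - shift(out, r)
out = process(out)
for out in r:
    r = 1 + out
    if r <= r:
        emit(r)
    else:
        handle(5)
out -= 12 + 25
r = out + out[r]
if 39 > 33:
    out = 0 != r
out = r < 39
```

3

Transformed code:
out = out + r
r = (29 > r) + out - (9 > r)
r = (r + out) // (r + r)
r = 14 + out - (r + out)
out = process(out)
for out in r:
    r = 1 + out
    if r <= r:
        emit(r)
    else:
        handle(5)
out = out - (12 + 25)
r = out + out[r]
if 39 > 33:
    out = 0 != r
out = r < 39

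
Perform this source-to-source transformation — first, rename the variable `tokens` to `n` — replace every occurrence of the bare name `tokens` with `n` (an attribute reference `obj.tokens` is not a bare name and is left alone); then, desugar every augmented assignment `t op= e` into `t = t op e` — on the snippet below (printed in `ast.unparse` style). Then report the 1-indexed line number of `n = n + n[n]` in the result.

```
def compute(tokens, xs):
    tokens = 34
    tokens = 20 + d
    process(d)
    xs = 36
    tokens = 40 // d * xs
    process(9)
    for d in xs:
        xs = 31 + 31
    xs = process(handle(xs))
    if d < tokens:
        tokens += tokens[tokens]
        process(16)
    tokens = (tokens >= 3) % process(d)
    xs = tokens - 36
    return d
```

12

Transformed code:
def compute(n, xs):
    n = 34
    n = 20 + d
    process(d)
    xs = 36
    n = 40 // d * xs
    process(9)
    for d in xs:
        xs = 31 + 31
    xs = process(handle(xs))
    if d < n:
        n = n + n[n]
        process(16)
    n = (n >= 3) % process(d)
    xs = n - 36
    return d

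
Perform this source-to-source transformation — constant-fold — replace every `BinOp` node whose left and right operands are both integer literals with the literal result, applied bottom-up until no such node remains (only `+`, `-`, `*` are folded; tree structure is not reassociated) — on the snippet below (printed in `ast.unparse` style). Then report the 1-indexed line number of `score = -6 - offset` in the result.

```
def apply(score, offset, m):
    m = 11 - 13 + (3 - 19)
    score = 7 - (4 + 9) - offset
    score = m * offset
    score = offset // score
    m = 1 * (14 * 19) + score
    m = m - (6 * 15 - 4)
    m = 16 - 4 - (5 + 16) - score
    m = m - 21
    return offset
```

Transformed code:
def apply(score, offset, m):
    m = -18
    score = -6 - offset
    score = m * offset
    score = offset // score
    m = 266 + score
    m = m - 86
    m = -9 - score
    m = m - 21
    return offset

3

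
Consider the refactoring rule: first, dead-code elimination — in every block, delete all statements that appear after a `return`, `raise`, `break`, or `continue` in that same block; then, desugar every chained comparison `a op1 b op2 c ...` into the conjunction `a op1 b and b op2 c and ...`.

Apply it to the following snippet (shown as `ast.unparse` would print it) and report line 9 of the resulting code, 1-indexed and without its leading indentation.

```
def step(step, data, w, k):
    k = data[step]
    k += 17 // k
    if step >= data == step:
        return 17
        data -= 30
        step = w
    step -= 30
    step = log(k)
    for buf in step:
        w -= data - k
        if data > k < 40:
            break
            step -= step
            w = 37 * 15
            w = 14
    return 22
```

Transformed code:
def step(step, data, w, k):
    k = data[step]
    k += 17 // k
    if step >= data and data == step:
        return 17
    step -= 30
    step = log(k)
    for buf in step:
        w -= data - k
        if data > k and k < 40:
            break
    return 22

w -= data - k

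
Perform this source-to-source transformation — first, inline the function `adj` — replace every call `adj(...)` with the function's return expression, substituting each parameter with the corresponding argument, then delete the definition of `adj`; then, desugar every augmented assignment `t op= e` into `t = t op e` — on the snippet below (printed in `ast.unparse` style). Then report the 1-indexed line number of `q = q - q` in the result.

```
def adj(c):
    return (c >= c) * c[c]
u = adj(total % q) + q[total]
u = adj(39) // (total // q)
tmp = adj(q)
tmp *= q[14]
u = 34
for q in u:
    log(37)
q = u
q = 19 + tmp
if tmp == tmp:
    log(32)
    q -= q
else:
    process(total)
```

Transformed code:
u = (total % q >= total % q) * (total % q)[total % q] + q[total]
u = (39 >= 39) * 39[39] // (total // q)
tmp = (q >= q) * q[q]
tmp = tmp * q[14]
u = 34
for q in u:
    log(37)
q = u
q = 19 + tmp
if tmp == tmp:
    log(32)
    q = q - q
else:
    process(total)

12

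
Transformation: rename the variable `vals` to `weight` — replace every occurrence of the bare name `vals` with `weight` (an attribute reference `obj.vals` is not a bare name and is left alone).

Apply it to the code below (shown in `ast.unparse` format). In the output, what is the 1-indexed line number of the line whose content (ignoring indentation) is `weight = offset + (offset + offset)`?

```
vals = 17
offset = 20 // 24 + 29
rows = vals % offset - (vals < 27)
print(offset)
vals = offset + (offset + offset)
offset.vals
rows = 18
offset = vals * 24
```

Transformed code:
weight = 17
offset = 20 // 24 + 29
rows = weight % offset - (weight < 27)
print(offset)
weight = offset + (offset + offset)
offset.vals
rows = 18
offset = weight * 24

5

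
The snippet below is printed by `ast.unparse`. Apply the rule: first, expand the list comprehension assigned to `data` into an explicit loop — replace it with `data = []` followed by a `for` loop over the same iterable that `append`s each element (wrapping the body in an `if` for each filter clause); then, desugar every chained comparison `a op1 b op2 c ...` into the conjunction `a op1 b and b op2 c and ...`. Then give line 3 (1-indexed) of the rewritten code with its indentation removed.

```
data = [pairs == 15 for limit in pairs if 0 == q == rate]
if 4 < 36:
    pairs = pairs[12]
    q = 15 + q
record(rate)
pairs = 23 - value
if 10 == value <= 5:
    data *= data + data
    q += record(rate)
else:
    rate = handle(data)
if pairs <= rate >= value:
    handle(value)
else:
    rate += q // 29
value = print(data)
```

if 0 == q and q == rate:

Transformed code:
data = []
for limit in pairs:
    if 0 == q and q == rate:
        data.append(pairs == 15)
if 4 < 36:
    pairs = pairs[12]
    q = 15 + q
record(rate)
pairs = 23 - value
if 10 == value and value <= 5:
    data *= data + data
    q += record(rate)
else:
    rate = handle(data)
if pairs <= rate and rate >= value:
    handle(value)
else:
    rate += q // 29
value = print(data)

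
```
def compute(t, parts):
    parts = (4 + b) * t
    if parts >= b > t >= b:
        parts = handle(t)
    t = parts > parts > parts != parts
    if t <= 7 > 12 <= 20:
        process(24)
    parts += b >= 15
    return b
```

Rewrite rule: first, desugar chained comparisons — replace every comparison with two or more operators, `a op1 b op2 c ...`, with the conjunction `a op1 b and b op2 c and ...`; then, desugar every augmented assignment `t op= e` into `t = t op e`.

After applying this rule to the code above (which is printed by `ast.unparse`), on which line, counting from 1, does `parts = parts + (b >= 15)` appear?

Transformed code:
def compute(t, parts):
    parts = (4 + b) * t
    if parts >= b and b > t and (t >= b):
        parts = handle(t)
    t = parts > parts and parts > parts and (parts != parts)
    if t <= 7 and 7 > 12 and (12 <= 20):
        process(24)
    parts = parts + (b >= 15)
    return b

8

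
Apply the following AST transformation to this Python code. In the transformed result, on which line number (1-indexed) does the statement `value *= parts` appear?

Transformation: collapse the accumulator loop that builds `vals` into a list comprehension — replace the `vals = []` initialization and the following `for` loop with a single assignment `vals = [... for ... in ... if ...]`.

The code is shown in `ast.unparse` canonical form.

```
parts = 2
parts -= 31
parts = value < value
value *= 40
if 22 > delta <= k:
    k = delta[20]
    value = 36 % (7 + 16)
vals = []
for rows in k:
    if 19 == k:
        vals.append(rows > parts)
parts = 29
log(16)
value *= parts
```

Transformed code:
parts = 2
parts -= 31
parts = value < value
value *= 40
if 22 > delta <= k:
    k = delta[20]
    value = 36 % (7 + 16)
vals = [rows > parts for rows in k if 19 == k]
parts = 29
log(16)
value *= parts

11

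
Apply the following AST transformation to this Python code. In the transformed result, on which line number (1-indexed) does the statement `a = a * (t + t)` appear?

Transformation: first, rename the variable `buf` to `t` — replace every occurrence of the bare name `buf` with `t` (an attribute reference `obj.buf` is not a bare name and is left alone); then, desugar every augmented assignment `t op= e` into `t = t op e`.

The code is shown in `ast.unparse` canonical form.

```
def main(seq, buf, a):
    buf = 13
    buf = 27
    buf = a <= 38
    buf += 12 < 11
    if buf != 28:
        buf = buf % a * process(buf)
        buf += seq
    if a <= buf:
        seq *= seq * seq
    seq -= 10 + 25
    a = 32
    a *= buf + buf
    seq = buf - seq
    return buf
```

Transformed code:
def main(seq, t, a):
    t = 13
    t = 27
    t = a <= 38
    t = t + (12 < 11)
    if t != 28:
        t = t % a * process(t)
        t = t + seq
    if a <= t:
        seq = seq * (seq * seq)
    seq = seq - (10 + 25)
    a = 32
    a = a * (t + t)
    seq = t - seq
    return t

13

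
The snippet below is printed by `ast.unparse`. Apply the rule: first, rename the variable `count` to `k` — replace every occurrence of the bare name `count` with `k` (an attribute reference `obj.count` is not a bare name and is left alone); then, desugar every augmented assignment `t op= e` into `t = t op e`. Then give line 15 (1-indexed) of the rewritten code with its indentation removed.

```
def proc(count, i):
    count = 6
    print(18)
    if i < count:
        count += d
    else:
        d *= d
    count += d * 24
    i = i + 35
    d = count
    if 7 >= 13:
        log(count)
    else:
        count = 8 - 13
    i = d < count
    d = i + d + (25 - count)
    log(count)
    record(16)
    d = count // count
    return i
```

Transformed code:
def proc(k, i):
    k = 6
    print(18)
    if i < k:
        k = k + d
    else:
        d = d * d
    k = k + d * 24
    i = i + 35
    d = k
    if 7 >= 13:
        log(k)
    else:
        k = 8 - 13
    i = d < k
    d = i + d + (25 - k)
    log(k)
    record(16)
    d = k // k
    return i

i = d < k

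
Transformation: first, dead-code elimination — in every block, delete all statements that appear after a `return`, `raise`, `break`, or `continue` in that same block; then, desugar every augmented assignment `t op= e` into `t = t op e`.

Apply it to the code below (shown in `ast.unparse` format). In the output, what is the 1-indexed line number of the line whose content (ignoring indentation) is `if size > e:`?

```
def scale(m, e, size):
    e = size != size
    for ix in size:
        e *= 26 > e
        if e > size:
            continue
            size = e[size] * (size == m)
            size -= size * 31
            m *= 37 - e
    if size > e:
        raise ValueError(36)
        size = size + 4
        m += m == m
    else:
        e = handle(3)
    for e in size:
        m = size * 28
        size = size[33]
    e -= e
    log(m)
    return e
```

7

Transformed code:
def scale(m, e, size):
    e = size != size
    for ix in size:
        e = e * (26 > e)
        if e > size:
            continue
    if size > e:
        raise ValueError(36)
    else:
        e = handle(3)
    for e in size:
        m = size * 28
        size = size[33]
    e = e - e
    log(m)
    return e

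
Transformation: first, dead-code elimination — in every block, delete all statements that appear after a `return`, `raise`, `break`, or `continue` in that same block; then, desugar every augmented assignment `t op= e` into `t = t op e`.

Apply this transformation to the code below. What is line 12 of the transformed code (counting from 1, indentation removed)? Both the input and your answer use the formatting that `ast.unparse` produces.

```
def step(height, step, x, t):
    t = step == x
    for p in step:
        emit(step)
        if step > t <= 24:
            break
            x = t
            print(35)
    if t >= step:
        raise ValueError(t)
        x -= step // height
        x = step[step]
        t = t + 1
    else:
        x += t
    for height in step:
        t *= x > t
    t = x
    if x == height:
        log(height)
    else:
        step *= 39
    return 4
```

t = t * (x > t)

Transformed code:
def step(height, step, x, t):
    t = step == x
    for p in step:
        emit(step)
        if step > t <= 24:
            break
    if t >= step:
        raise ValueError(t)
    else:
        x = x + t
    for height in step:
        t = t * (x > t)
    t = x
    if x == height:
        log(height)
    else:
        step = step * 39
    return 4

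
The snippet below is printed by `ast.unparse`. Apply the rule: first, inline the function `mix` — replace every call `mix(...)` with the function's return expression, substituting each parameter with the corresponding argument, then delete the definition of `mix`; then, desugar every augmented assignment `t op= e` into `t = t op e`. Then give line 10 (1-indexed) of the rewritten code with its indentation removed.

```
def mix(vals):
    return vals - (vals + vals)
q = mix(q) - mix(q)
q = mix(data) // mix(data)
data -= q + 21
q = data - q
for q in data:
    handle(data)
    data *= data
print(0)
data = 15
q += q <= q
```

Transformed code:
q = q - (q + q) - (q - (q + q))
q = (data - (data + data)) // (data - (data + data))
data = data - (q + 21)
q = data - q
for q in data:
    handle(data)
    data = data * data
print(0)
data = 15
q = q + (q <= q)

q = q + (q <= q)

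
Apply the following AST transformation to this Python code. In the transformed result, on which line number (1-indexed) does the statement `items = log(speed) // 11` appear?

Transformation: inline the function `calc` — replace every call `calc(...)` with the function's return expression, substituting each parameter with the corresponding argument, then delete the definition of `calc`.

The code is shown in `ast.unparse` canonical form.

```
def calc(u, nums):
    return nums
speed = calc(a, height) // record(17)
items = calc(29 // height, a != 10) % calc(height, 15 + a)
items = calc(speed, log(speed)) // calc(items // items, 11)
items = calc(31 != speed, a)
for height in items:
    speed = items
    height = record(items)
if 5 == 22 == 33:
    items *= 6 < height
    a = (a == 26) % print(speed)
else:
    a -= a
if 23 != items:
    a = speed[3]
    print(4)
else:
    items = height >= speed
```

Transformed code:
speed = height // record(17)
items = (a != 10) % (15 + a)
items = log(speed) // 11
items = a
for height in items:
    speed = items
    height = record(items)
if 5 == 22 == 33:
    items *= 6 < height
    a = (a == 26) % print(speed)
else:
    a -= a
if 23 != items:
    a = speed[3]
    print(4)
else:
    items = height >= speed

3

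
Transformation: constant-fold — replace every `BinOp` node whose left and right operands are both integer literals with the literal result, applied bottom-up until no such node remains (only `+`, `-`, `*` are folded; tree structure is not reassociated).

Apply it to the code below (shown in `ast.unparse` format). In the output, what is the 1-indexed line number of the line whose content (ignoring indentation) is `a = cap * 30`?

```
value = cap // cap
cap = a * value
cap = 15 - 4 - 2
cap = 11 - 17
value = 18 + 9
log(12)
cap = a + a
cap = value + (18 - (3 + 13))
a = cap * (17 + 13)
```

9

Transformed code:
value = cap // cap
cap = a * value
cap = 9
cap = -6
value = 27
log(12)
cap = a + a
cap = value + 2
a = cap * 30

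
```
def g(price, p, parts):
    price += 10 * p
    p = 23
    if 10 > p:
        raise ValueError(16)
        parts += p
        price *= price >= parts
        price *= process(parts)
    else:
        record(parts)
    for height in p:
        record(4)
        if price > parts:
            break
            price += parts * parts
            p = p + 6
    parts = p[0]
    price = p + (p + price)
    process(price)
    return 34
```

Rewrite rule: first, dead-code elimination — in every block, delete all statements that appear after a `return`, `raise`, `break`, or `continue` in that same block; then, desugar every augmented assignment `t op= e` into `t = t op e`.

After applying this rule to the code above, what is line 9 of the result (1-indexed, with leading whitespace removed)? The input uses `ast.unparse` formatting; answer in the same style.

record(4)

Transformed code:
def g(price, p, parts):
    price = price + 10 * p
    p = 23
    if 10 > p:
        raise ValueError(16)
    else:
        record(parts)
    for height in p:
        record(4)
        if price > parts:
            break
    parts = p[0]
    price = p + (p + price)
    process(price)
    return 34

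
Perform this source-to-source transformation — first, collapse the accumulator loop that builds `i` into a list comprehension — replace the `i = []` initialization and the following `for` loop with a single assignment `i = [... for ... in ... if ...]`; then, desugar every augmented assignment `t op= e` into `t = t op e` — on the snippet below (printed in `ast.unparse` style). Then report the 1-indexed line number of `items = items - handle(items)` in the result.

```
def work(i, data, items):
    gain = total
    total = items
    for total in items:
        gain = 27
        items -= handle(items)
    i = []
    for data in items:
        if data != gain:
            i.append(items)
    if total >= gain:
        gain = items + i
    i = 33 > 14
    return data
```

Transformed code:
def work(i, data, items):
    gain = total
    total = items
    for total in items:
        gain = 27
        items = items - handle(items)
    i = [items for data in items if data != gain]
    if total >= gain:
        gain = items + i
    i = 33 > 14
    return data

6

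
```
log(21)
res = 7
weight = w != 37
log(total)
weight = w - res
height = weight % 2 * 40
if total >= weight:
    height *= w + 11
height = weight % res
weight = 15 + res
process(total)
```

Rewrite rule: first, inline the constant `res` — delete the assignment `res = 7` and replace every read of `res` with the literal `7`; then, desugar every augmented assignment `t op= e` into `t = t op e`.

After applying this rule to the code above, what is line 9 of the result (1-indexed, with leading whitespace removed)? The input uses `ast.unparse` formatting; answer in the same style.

weight = 15 + 7

Transformed code:
log(21)
weight = w != 37
log(total)
weight = w - 7
height = weight % 2 * 40
if total >= weight:
    height = height * (w + 11)
height = weight % 7
weight = 15 + 7
process(total)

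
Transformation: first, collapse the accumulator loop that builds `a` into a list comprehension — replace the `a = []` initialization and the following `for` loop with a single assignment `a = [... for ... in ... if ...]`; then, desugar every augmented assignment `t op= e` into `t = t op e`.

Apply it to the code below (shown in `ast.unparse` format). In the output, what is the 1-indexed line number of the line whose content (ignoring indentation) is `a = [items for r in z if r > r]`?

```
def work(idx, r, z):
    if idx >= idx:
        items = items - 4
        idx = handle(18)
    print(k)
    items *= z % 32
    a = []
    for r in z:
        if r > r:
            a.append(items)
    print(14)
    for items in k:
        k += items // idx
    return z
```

Transformed code:
def work(idx, r, z):
    if idx >= idx:
        items = items - 4
        idx = handle(18)
    print(k)
    items = items * (z % 32)
    a = [items for r in z if r > r]
    print(14)
    for items in k:
        k = k + items // idx
    return z

7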